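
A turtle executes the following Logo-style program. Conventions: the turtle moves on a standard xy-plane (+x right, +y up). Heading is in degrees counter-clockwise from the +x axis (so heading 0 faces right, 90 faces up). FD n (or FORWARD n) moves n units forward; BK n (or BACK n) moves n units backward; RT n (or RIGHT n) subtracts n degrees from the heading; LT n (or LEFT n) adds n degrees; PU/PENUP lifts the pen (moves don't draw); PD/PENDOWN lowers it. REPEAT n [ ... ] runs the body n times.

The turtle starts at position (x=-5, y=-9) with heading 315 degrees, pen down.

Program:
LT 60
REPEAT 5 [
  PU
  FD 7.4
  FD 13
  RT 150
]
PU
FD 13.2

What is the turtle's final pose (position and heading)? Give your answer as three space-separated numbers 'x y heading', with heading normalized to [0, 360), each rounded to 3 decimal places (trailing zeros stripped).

Executing turtle program step by step:
Start: pos=(-5,-9), heading=315, pen down
LT 60: heading 315 -> 15
REPEAT 5 [
  -- iteration 1/5 --
  PU: pen up
  FD 7.4: (-5,-9) -> (2.148,-7.085) [heading=15, move]
  FD 13: (2.148,-7.085) -> (14.705,-3.72) [heading=15, move]
  RT 150: heading 15 -> 225
  -- iteration 2/5 --
  PU: pen up
  FD 7.4: (14.705,-3.72) -> (9.472,-8.953) [heading=225, move]
  FD 13: (9.472,-8.953) -> (0.28,-18.145) [heading=225, move]
  RT 150: heading 225 -> 75
  -- iteration 3/5 --
  PU: pen up
  FD 7.4: (0.28,-18.145) -> (2.195,-10.997) [heading=75, move]
  FD 13: (2.195,-10.997) -> (5.56,1.56) [heading=75, move]
  RT 150: heading 75 -> 285
  -- iteration 4/5 --
  PU: pen up
  FD 7.4: (5.56,1.56) -> (7.475,-5.588) [heading=285, move]
  FD 13: (7.475,-5.588) -> (10.84,-18.145) [heading=285, move]
  RT 150: heading 285 -> 135
  -- iteration 5/5 --
  PU: pen up
  FD 7.4: (10.84,-18.145) -> (5.607,-12.912) [heading=135, move]
  FD 13: (5.607,-12.912) -> (-3.585,-3.72) [heading=135, move]
  RT 150: heading 135 -> 345
]
PU: pen up
FD 13.2: (-3.585,-3.72) -> (9.165,-7.137) [heading=345, move]
Final: pos=(9.165,-7.137), heading=345, 0 segment(s) drawn

Answer: 9.165 -7.137 345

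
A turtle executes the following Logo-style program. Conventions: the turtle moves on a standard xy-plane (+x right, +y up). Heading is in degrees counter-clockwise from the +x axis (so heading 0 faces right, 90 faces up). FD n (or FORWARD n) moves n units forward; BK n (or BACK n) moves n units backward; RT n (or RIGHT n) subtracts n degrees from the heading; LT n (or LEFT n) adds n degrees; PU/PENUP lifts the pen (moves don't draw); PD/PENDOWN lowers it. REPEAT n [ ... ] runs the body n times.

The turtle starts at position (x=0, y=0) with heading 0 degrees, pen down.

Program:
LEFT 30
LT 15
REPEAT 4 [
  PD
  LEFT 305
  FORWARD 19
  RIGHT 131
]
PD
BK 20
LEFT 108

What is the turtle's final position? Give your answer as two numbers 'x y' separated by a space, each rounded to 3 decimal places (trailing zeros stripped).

Answer: -17.384 -3.427

Derivation:
Executing turtle program step by step:
Start: pos=(0,0), heading=0, pen down
LT 30: heading 0 -> 30
LT 15: heading 30 -> 45
REPEAT 4 [
  -- iteration 1/4 --
  PD: pen down
  LT 305: heading 45 -> 350
  FD 19: (0,0) -> (18.711,-3.299) [heading=350, draw]
  RT 131: heading 350 -> 219
  -- iteration 2/4 --
  PD: pen down
  LT 305: heading 219 -> 164
  FD 19: (18.711,-3.299) -> (0.447,1.938) [heading=164, draw]
  RT 131: heading 164 -> 33
  -- iteration 3/4 --
  PD: pen down
  LT 305: heading 33 -> 338
  FD 19: (0.447,1.938) -> (18.064,-5.18) [heading=338, draw]
  RT 131: heading 338 -> 207
  -- iteration 4/4 --
  PD: pen down
  LT 305: heading 207 -> 152
  FD 19: (18.064,-5.18) -> (1.288,3.74) [heading=152, draw]
  RT 131: heading 152 -> 21
]
PD: pen down
BK 20: (1.288,3.74) -> (-17.384,-3.427) [heading=21, draw]
LT 108: heading 21 -> 129
Final: pos=(-17.384,-3.427), heading=129, 5 segment(s) drawn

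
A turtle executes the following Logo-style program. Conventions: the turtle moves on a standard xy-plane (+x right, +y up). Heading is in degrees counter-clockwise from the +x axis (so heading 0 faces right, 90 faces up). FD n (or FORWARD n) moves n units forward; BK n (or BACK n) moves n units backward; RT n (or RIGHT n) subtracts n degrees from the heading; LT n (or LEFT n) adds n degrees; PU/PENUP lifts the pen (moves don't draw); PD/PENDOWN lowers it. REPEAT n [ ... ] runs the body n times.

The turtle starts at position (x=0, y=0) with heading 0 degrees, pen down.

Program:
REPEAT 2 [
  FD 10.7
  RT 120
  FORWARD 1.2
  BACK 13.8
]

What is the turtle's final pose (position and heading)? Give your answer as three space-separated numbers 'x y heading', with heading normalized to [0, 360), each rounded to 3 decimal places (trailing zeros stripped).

Executing turtle program step by step:
Start: pos=(0,0), heading=0, pen down
REPEAT 2 [
  -- iteration 1/2 --
  FD 10.7: (0,0) -> (10.7,0) [heading=0, draw]
  RT 120: heading 0 -> 240
  FD 1.2: (10.7,0) -> (10.1,-1.039) [heading=240, draw]
  BK 13.8: (10.1,-1.039) -> (17,10.912) [heading=240, draw]
  -- iteration 2/2 --
  FD 10.7: (17,10.912) -> (11.65,1.645) [heading=240, draw]
  RT 120: heading 240 -> 120
  FD 1.2: (11.65,1.645) -> (11.05,2.685) [heading=120, draw]
  BK 13.8: (11.05,2.685) -> (17.95,-9.266) [heading=120, draw]
]
Final: pos=(17.95,-9.266), heading=120, 6 segment(s) drawn

Answer: 17.95 -9.266 120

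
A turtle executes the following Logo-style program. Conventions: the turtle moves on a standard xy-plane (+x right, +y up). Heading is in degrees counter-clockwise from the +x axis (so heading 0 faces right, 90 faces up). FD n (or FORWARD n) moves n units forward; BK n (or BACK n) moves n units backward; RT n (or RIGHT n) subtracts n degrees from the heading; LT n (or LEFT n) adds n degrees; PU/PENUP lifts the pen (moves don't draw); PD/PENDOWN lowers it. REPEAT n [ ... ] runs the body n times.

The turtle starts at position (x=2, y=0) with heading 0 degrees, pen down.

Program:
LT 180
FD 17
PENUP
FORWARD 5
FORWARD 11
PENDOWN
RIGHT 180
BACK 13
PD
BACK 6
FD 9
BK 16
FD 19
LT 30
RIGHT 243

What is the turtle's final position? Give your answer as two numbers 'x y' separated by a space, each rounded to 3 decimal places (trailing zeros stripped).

Executing turtle program step by step:
Start: pos=(2,0), heading=0, pen down
LT 180: heading 0 -> 180
FD 17: (2,0) -> (-15,0) [heading=180, draw]
PU: pen up
FD 5: (-15,0) -> (-20,0) [heading=180, move]
FD 11: (-20,0) -> (-31,0) [heading=180, move]
PD: pen down
RT 180: heading 180 -> 0
BK 13: (-31,0) -> (-44,0) [heading=0, draw]
PD: pen down
BK 6: (-44,0) -> (-50,0) [heading=0, draw]
FD 9: (-50,0) -> (-41,0) [heading=0, draw]
BK 16: (-41,0) -> (-57,0) [heading=0, draw]
FD 19: (-57,0) -> (-38,0) [heading=0, draw]
LT 30: heading 0 -> 30
RT 243: heading 30 -> 147
Final: pos=(-38,0), heading=147, 6 segment(s) drawn

Answer: -38 0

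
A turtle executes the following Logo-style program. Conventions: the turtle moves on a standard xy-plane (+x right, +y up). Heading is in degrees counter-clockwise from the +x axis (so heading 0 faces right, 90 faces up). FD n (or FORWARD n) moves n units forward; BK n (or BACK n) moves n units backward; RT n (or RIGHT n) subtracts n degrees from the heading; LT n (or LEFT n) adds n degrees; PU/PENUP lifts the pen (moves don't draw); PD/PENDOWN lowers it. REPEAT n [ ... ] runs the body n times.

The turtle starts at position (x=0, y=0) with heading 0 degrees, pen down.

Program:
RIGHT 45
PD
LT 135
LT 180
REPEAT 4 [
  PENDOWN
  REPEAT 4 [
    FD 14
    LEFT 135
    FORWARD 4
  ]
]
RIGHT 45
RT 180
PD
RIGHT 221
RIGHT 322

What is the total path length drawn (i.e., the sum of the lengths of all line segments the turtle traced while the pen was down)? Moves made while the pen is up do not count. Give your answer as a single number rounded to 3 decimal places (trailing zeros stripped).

Executing turtle program step by step:
Start: pos=(0,0), heading=0, pen down
RT 45: heading 0 -> 315
PD: pen down
LT 135: heading 315 -> 90
LT 180: heading 90 -> 270
REPEAT 4 [
  -- iteration 1/4 --
  PD: pen down
  REPEAT 4 [
    -- iteration 1/4 --
    FD 14: (0,0) -> (0,-14) [heading=270, draw]
    LT 135: heading 270 -> 45
    FD 4: (0,-14) -> (2.828,-11.172) [heading=45, draw]
    -- iteration 2/4 --
    FD 14: (2.828,-11.172) -> (12.728,-1.272) [heading=45, draw]
    LT 135: heading 45 -> 180
    FD 4: (12.728,-1.272) -> (8.728,-1.272) [heading=180, draw]
    -- iteration 3/4 --
    FD 14: (8.728,-1.272) -> (-5.272,-1.272) [heading=180, draw]
    LT 135: heading 180 -> 315
    FD 4: (-5.272,-1.272) -> (-2.444,-4.101) [heading=315, draw]
    -- iteration 4/4 --
    FD 14: (-2.444,-4.101) -> (7.456,-14) [heading=315, draw]
    LT 135: heading 315 -> 90
    FD 4: (7.456,-14) -> (7.456,-10) [heading=90, draw]
  ]
  -- iteration 2/4 --
  PD: pen down
  REPEAT 4 [
    -- iteration 1/4 --
    FD 14: (7.456,-10) -> (7.456,4) [heading=90, draw]
    LT 135: heading 90 -> 225
    FD 4: (7.456,4) -> (4.627,1.172) [heading=225, draw]
    -- iteration 2/4 --
    FD 14: (4.627,1.172) -> (-5.272,-8.728) [heading=225, draw]
    LT 135: heading 225 -> 0
    FD 4: (-5.272,-8.728) -> (-1.272,-8.728) [heading=0, draw]
    -- iteration 3/4 --
    FD 14: (-1.272,-8.728) -> (12.728,-8.728) [heading=0, draw]
    LT 135: heading 0 -> 135
    FD 4: (12.728,-8.728) -> (9.899,-5.899) [heading=135, draw]
    -- iteration 4/4 --
    FD 14: (9.899,-5.899) -> (0,4) [heading=135, draw]
    LT 135: heading 135 -> 270
    FD 4: (0,4) -> (0,0) [heading=270, draw]
  ]
  -- iteration 3/4 --
  PD: pen down
  REPEAT 4 [
    -- iteration 1/4 --
    FD 14: (0,0) -> (0,-14) [heading=270, draw]
    LT 135: heading 270 -> 45
    FD 4: (0,-14) -> (2.828,-11.172) [heading=45, draw]
    -- iteration 2/4 --
    FD 14: (2.828,-11.172) -> (12.728,-1.272) [heading=45, draw]
    LT 135: heading 45 -> 180
    FD 4: (12.728,-1.272) -> (8.728,-1.272) [heading=180, draw]
    -- iteration 3/4 --
    FD 14: (8.728,-1.272) -> (-5.272,-1.272) [heading=180, draw]
    LT 135: heading 180 -> 315
    FD 4: (-5.272,-1.272) -> (-2.444,-4.101) [heading=315, draw]
    -- iteration 4/4 --
    FD 14: (-2.444,-4.101) -> (7.456,-14) [heading=315, draw]
    LT 135: heading 315 -> 90
    FD 4: (7.456,-14) -> (7.456,-10) [heading=90, draw]
  ]
  -- iteration 4/4 --
  PD: pen down
  REPEAT 4 [
    -- iteration 1/4 --
    FD 14: (7.456,-10) -> (7.456,4) [heading=90, draw]
    LT 135: heading 90 -> 225
    FD 4: (7.456,4) -> (4.627,1.172) [heading=225, draw]
    -- iteration 2/4 --
    FD 14: (4.627,1.172) -> (-5.272,-8.728) [heading=225, draw]
    LT 135: heading 225 -> 0
    FD 4: (-5.272,-8.728) -> (-1.272,-8.728) [heading=0, draw]
    -- iteration 3/4 --
    FD 14: (-1.272,-8.728) -> (12.728,-8.728) [heading=0, draw]
    LT 135: heading 0 -> 135
    FD 4: (12.728,-8.728) -> (9.899,-5.899) [heading=135, draw]
    -- iteration 4/4 --
    FD 14: (9.899,-5.899) -> (0,4) [heading=135, draw]
    LT 135: heading 135 -> 270
    FD 4: (0,4) -> (0,0) [heading=270, draw]
  ]
]
RT 45: heading 270 -> 225
RT 180: heading 225 -> 45
PD: pen down
RT 221: heading 45 -> 184
RT 322: heading 184 -> 222
Final: pos=(0,0), heading=222, 32 segment(s) drawn

Segment lengths:
  seg 1: (0,0) -> (0,-14), length = 14
  seg 2: (0,-14) -> (2.828,-11.172), length = 4
  seg 3: (2.828,-11.172) -> (12.728,-1.272), length = 14
  seg 4: (12.728,-1.272) -> (8.728,-1.272), length = 4
  seg 5: (8.728,-1.272) -> (-5.272,-1.272), length = 14
  seg 6: (-5.272,-1.272) -> (-2.444,-4.101), length = 4
  seg 7: (-2.444,-4.101) -> (7.456,-14), length = 14
  seg 8: (7.456,-14) -> (7.456,-10), length = 4
  seg 9: (7.456,-10) -> (7.456,4), length = 14
  seg 10: (7.456,4) -> (4.627,1.172), length = 4
  seg 11: (4.627,1.172) -> (-5.272,-8.728), length = 14
  seg 12: (-5.272,-8.728) -> (-1.272,-8.728), length = 4
  seg 13: (-1.272,-8.728) -> (12.728,-8.728), length = 14
  seg 14: (12.728,-8.728) -> (9.899,-5.899), length = 4
  seg 15: (9.899,-5.899) -> (0,4), length = 14
  seg 16: (0,4) -> (0,0), length = 4
  seg 17: (0,0) -> (0,-14), length = 14
  seg 18: (0,-14) -> (2.828,-11.172), length = 4
  seg 19: (2.828,-11.172) -> (12.728,-1.272), length = 14
  seg 20: (12.728,-1.272) -> (8.728,-1.272), length = 4
  seg 21: (8.728,-1.272) -> (-5.272,-1.272), length = 14
  seg 22: (-5.272,-1.272) -> (-2.444,-4.101), length = 4
  seg 23: (-2.444,-4.101) -> (7.456,-14), length = 14
  seg 24: (7.456,-14) -> (7.456,-10), length = 4
  seg 25: (7.456,-10) -> (7.456,4), length = 14
  seg 26: (7.456,4) -> (4.627,1.172), length = 4
  seg 27: (4.627,1.172) -> (-5.272,-8.728), length = 14
  seg 28: (-5.272,-8.728) -> (-1.272,-8.728), length = 4
  seg 29: (-1.272,-8.728) -> (12.728,-8.728), length = 14
  seg 30: (12.728,-8.728) -> (9.899,-5.899), length = 4
  seg 31: (9.899,-5.899) -> (0,4), length = 14
  seg 32: (0,4) -> (0,0), length = 4
Total = 288

Answer: 288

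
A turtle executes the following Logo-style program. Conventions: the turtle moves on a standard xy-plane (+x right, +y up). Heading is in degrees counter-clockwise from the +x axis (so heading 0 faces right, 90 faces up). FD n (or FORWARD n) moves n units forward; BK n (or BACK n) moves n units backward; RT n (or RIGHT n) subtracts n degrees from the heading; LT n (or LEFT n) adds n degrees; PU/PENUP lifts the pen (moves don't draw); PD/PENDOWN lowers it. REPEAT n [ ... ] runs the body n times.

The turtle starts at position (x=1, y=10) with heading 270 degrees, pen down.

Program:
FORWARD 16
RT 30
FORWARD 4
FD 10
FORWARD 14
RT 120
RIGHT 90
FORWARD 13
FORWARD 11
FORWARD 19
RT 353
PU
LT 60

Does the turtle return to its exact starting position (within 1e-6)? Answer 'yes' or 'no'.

Answer: no

Derivation:
Executing turtle program step by step:
Start: pos=(1,10), heading=270, pen down
FD 16: (1,10) -> (1,-6) [heading=270, draw]
RT 30: heading 270 -> 240
FD 4: (1,-6) -> (-1,-9.464) [heading=240, draw]
FD 10: (-1,-9.464) -> (-6,-18.124) [heading=240, draw]
FD 14: (-6,-18.124) -> (-13,-30.249) [heading=240, draw]
RT 120: heading 240 -> 120
RT 90: heading 120 -> 30
FD 13: (-13,-30.249) -> (-1.742,-23.749) [heading=30, draw]
FD 11: (-1.742,-23.749) -> (7.785,-18.249) [heading=30, draw]
FD 19: (7.785,-18.249) -> (24.239,-8.749) [heading=30, draw]
RT 353: heading 30 -> 37
PU: pen up
LT 60: heading 37 -> 97
Final: pos=(24.239,-8.749), heading=97, 7 segment(s) drawn

Start position: (1, 10)
Final position: (24.239, -8.749)
Distance = 29.859; >= 1e-6 -> NOT closed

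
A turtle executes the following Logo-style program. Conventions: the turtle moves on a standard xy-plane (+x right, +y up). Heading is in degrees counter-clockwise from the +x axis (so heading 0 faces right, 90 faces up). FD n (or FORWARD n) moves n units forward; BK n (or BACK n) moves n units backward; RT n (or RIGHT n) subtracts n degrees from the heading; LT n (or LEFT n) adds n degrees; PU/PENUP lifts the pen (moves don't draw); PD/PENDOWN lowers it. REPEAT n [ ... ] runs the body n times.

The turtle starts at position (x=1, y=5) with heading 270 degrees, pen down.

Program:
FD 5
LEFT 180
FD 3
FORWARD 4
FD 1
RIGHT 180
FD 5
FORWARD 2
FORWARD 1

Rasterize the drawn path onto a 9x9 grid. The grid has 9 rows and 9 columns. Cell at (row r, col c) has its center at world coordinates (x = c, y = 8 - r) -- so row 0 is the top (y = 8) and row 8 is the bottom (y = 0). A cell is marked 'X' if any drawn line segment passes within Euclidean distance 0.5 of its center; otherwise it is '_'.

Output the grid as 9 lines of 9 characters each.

Answer: _X_______
_X_______
_X_______
_X_______
_X_______
_X_______
_X_______
_X_______
_X_______

Derivation:
Segment 0: (1,5) -> (1,0)
Segment 1: (1,0) -> (1,3)
Segment 2: (1,3) -> (1,7)
Segment 3: (1,7) -> (1,8)
Segment 4: (1,8) -> (1,3)
Segment 5: (1,3) -> (1,1)
Segment 6: (1,1) -> (1,0)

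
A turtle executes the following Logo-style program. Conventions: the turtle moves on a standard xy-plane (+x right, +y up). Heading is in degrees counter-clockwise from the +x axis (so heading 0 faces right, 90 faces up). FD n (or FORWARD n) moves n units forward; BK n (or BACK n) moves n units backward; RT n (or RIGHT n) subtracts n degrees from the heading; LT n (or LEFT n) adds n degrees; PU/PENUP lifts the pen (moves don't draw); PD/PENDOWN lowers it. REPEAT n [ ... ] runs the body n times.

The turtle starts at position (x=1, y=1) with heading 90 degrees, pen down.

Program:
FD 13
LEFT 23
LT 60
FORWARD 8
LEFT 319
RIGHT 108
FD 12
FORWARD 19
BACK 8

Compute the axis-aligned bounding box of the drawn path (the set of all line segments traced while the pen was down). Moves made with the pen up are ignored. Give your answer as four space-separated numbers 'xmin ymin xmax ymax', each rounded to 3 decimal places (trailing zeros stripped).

Executing turtle program step by step:
Start: pos=(1,1), heading=90, pen down
FD 13: (1,1) -> (1,14) [heading=90, draw]
LT 23: heading 90 -> 113
LT 60: heading 113 -> 173
FD 8: (1,14) -> (-6.94,14.975) [heading=173, draw]
LT 319: heading 173 -> 132
RT 108: heading 132 -> 24
FD 12: (-6.94,14.975) -> (4.022,19.856) [heading=24, draw]
FD 19: (4.022,19.856) -> (21.38,27.584) [heading=24, draw]
BK 8: (21.38,27.584) -> (14.071,24.33) [heading=24, draw]
Final: pos=(14.071,24.33), heading=24, 5 segment(s) drawn

Segment endpoints: x in {-6.94, 1, 1, 4.022, 14.071, 21.38}, y in {1, 14, 14.975, 19.856, 24.33, 27.584}
xmin=-6.94, ymin=1, xmax=21.38, ymax=27.584

Answer: -6.94 1 21.38 27.584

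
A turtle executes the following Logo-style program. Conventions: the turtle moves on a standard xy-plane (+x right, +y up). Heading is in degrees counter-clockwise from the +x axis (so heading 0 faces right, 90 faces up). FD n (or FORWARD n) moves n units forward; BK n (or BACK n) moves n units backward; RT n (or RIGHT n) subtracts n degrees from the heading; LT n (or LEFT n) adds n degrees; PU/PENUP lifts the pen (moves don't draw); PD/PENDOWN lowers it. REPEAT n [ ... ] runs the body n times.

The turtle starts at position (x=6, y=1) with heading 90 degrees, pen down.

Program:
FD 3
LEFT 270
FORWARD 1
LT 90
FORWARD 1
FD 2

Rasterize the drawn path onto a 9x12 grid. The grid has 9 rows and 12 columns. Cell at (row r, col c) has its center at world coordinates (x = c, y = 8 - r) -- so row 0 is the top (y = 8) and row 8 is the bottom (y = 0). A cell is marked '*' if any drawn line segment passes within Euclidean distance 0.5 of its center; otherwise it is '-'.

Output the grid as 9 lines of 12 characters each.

Answer: ------------
-------*----
-------*----
-------*----
------**----
------*-----
------*-----
------*-----
------------

Derivation:
Segment 0: (6,1) -> (6,4)
Segment 1: (6,4) -> (7,4)
Segment 2: (7,4) -> (7,5)
Segment 3: (7,5) -> (7,7)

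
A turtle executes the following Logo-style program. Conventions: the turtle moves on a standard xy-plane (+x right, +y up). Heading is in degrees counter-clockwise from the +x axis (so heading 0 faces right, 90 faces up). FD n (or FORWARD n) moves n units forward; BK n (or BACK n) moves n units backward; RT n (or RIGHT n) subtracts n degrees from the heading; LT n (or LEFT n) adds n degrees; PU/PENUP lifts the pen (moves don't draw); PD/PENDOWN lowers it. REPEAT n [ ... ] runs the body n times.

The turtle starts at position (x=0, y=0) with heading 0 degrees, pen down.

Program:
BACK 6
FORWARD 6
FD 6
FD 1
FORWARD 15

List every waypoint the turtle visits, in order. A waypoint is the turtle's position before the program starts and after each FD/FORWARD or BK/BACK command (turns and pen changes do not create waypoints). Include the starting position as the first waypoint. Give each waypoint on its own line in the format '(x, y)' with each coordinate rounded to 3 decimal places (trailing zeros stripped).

Executing turtle program step by step:
Start: pos=(0,0), heading=0, pen down
BK 6: (0,0) -> (-6,0) [heading=0, draw]
FD 6: (-6,0) -> (0,0) [heading=0, draw]
FD 6: (0,0) -> (6,0) [heading=0, draw]
FD 1: (6,0) -> (7,0) [heading=0, draw]
FD 15: (7,0) -> (22,0) [heading=0, draw]
Final: pos=(22,0), heading=0, 5 segment(s) drawn
Waypoints (6 total):
(0, 0)
(-6, 0)
(0, 0)
(6, 0)
(7, 0)
(22, 0)

Answer: (0, 0)
(-6, 0)
(0, 0)
(6, 0)
(7, 0)
(22, 0)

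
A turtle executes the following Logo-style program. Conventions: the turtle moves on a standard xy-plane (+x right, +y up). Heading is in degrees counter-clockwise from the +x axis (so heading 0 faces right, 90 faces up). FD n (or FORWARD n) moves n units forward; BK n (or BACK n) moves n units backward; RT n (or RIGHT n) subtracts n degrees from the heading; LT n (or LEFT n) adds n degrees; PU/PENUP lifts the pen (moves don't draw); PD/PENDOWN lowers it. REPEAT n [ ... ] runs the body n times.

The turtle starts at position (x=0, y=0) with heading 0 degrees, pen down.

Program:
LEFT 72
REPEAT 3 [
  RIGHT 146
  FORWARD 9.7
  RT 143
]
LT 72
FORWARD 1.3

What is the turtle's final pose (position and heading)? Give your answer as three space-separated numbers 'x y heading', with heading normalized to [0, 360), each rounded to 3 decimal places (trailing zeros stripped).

Answer: 17.292 -0.906 357

Derivation:
Executing turtle program step by step:
Start: pos=(0,0), heading=0, pen down
LT 72: heading 0 -> 72
REPEAT 3 [
  -- iteration 1/3 --
  RT 146: heading 72 -> 286
  FD 9.7: (0,0) -> (2.674,-9.324) [heading=286, draw]
  RT 143: heading 286 -> 143
  -- iteration 2/3 --
  RT 146: heading 143 -> 357
  FD 9.7: (2.674,-9.324) -> (12.36,-9.832) [heading=357, draw]
  RT 143: heading 357 -> 214
  -- iteration 3/3 --
  RT 146: heading 214 -> 68
  FD 9.7: (12.36,-9.832) -> (15.994,-0.838) [heading=68, draw]
  RT 143: heading 68 -> 285
]
LT 72: heading 285 -> 357
FD 1.3: (15.994,-0.838) -> (17.292,-0.906) [heading=357, draw]
Final: pos=(17.292,-0.906), heading=357, 4 segment(s) drawn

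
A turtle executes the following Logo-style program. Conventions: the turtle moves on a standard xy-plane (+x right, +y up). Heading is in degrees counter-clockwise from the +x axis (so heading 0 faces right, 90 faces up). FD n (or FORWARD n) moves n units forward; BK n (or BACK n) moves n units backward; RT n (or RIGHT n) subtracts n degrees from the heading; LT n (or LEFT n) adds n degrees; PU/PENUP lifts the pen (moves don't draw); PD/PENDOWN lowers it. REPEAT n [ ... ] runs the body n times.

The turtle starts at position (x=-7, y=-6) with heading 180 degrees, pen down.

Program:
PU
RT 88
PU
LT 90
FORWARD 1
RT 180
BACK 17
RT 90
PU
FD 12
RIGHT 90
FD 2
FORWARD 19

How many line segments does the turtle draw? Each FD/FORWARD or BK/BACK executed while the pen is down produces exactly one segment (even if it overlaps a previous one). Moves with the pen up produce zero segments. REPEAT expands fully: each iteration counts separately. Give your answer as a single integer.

Answer: 0

Derivation:
Executing turtle program step by step:
Start: pos=(-7,-6), heading=180, pen down
PU: pen up
RT 88: heading 180 -> 92
PU: pen up
LT 90: heading 92 -> 182
FD 1: (-7,-6) -> (-7.999,-6.035) [heading=182, move]
RT 180: heading 182 -> 2
BK 17: (-7.999,-6.035) -> (-24.989,-6.628) [heading=2, move]
RT 90: heading 2 -> 272
PU: pen up
FD 12: (-24.989,-6.628) -> (-24.57,-18.621) [heading=272, move]
RT 90: heading 272 -> 182
FD 2: (-24.57,-18.621) -> (-26.569,-18.691) [heading=182, move]
FD 19: (-26.569,-18.691) -> (-45.557,-19.354) [heading=182, move]
Final: pos=(-45.557,-19.354), heading=182, 0 segment(s) drawn
Segments drawn: 0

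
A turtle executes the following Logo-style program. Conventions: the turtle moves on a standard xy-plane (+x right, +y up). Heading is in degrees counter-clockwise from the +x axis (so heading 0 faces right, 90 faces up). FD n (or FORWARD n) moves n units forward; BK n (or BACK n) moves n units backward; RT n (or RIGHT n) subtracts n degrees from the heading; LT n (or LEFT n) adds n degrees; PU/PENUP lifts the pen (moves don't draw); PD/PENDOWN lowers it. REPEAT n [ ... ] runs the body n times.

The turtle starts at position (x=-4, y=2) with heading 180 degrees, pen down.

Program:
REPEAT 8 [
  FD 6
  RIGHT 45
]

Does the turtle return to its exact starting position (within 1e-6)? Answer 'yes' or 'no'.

Answer: yes

Derivation:
Executing turtle program step by step:
Start: pos=(-4,2), heading=180, pen down
REPEAT 8 [
  -- iteration 1/8 --
  FD 6: (-4,2) -> (-10,2) [heading=180, draw]
  RT 45: heading 180 -> 135
  -- iteration 2/8 --
  FD 6: (-10,2) -> (-14.243,6.243) [heading=135, draw]
  RT 45: heading 135 -> 90
  -- iteration 3/8 --
  FD 6: (-14.243,6.243) -> (-14.243,12.243) [heading=90, draw]
  RT 45: heading 90 -> 45
  -- iteration 4/8 --
  FD 6: (-14.243,12.243) -> (-10,16.485) [heading=45, draw]
  RT 45: heading 45 -> 0
  -- iteration 5/8 --
  FD 6: (-10,16.485) -> (-4,16.485) [heading=0, draw]
  RT 45: heading 0 -> 315
  -- iteration 6/8 --
  FD 6: (-4,16.485) -> (0.243,12.243) [heading=315, draw]
  RT 45: heading 315 -> 270
  -- iteration 7/8 --
  FD 6: (0.243,12.243) -> (0.243,6.243) [heading=270, draw]
  RT 45: heading 270 -> 225
  -- iteration 8/8 --
  FD 6: (0.243,6.243) -> (-4,2) [heading=225, draw]
  RT 45: heading 225 -> 180
]
Final: pos=(-4,2), heading=180, 8 segment(s) drawn

Start position: (-4, 2)
Final position: (-4, 2)
Distance = 0; < 1e-6 -> CLOSED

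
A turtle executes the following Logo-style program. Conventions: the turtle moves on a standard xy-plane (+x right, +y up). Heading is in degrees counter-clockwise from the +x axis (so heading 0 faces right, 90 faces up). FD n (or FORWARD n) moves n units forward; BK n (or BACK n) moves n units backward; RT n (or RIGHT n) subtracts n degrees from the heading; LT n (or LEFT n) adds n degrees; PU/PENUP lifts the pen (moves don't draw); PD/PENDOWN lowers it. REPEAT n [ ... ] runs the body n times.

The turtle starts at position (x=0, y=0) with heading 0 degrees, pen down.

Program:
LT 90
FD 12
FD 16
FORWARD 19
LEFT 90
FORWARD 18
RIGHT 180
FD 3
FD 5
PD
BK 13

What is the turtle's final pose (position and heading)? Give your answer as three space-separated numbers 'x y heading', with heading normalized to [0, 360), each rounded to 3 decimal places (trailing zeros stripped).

Executing turtle program step by step:
Start: pos=(0,0), heading=0, pen down
LT 90: heading 0 -> 90
FD 12: (0,0) -> (0,12) [heading=90, draw]
FD 16: (0,12) -> (0,28) [heading=90, draw]
FD 19: (0,28) -> (0,47) [heading=90, draw]
LT 90: heading 90 -> 180
FD 18: (0,47) -> (-18,47) [heading=180, draw]
RT 180: heading 180 -> 0
FD 3: (-18,47) -> (-15,47) [heading=0, draw]
FD 5: (-15,47) -> (-10,47) [heading=0, draw]
PD: pen down
BK 13: (-10,47) -> (-23,47) [heading=0, draw]
Final: pos=(-23,47), heading=0, 7 segment(s) drawn

Answer: -23 47 0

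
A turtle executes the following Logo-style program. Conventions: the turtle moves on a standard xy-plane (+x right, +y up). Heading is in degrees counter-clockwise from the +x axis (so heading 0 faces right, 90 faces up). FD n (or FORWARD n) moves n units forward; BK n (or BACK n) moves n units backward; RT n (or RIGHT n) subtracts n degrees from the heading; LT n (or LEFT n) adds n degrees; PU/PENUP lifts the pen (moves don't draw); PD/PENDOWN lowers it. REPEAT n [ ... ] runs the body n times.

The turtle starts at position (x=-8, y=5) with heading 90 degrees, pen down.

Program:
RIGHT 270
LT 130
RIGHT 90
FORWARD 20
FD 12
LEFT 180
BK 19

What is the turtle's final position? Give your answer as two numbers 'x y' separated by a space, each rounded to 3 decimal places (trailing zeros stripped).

Executing turtle program step by step:
Start: pos=(-8,5), heading=90, pen down
RT 270: heading 90 -> 180
LT 130: heading 180 -> 310
RT 90: heading 310 -> 220
FD 20: (-8,5) -> (-23.321,-7.856) [heading=220, draw]
FD 12: (-23.321,-7.856) -> (-32.513,-15.569) [heading=220, draw]
LT 180: heading 220 -> 40
BK 19: (-32.513,-15.569) -> (-47.068,-27.782) [heading=40, draw]
Final: pos=(-47.068,-27.782), heading=40, 3 segment(s) drawn

Answer: -47.068 -27.782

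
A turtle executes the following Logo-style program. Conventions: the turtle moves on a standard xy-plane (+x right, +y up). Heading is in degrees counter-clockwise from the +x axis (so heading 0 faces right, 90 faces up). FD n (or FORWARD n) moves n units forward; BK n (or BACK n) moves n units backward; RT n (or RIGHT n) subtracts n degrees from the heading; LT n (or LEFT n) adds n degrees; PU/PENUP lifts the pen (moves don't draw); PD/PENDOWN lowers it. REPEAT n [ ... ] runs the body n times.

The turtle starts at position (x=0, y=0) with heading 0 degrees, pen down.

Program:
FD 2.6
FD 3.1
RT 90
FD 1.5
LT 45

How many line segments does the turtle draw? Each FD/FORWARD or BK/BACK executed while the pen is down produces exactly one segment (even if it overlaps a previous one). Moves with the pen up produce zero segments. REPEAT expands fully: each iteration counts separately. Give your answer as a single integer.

Executing turtle program step by step:
Start: pos=(0,0), heading=0, pen down
FD 2.6: (0,0) -> (2.6,0) [heading=0, draw]
FD 3.1: (2.6,0) -> (5.7,0) [heading=0, draw]
RT 90: heading 0 -> 270
FD 1.5: (5.7,0) -> (5.7,-1.5) [heading=270, draw]
LT 45: heading 270 -> 315
Final: pos=(5.7,-1.5), heading=315, 3 segment(s) drawn
Segments drawn: 3

Answer: 3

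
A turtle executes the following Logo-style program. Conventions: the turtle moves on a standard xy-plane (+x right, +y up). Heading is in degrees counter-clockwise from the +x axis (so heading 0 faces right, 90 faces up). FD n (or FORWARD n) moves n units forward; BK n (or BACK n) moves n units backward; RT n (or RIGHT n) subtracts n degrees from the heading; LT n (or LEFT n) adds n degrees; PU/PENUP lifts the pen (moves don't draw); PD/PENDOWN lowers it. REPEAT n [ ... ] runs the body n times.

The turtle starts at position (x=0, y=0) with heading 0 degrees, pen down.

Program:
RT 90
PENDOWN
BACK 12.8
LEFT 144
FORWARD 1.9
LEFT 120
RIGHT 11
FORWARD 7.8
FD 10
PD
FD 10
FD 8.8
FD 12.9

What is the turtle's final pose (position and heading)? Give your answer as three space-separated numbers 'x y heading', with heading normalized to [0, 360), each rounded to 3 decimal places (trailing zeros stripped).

Answer: -46.22 28.81 163

Derivation:
Executing turtle program step by step:
Start: pos=(0,0), heading=0, pen down
RT 90: heading 0 -> 270
PD: pen down
BK 12.8: (0,0) -> (0,12.8) [heading=270, draw]
LT 144: heading 270 -> 54
FD 1.9: (0,12.8) -> (1.117,14.337) [heading=54, draw]
LT 120: heading 54 -> 174
RT 11: heading 174 -> 163
FD 7.8: (1.117,14.337) -> (-6.342,16.618) [heading=163, draw]
FD 10: (-6.342,16.618) -> (-15.905,19.541) [heading=163, draw]
PD: pen down
FD 10: (-15.905,19.541) -> (-25.468,22.465) [heading=163, draw]
FD 8.8: (-25.468,22.465) -> (-33.884,25.038) [heading=163, draw]
FD 12.9: (-33.884,25.038) -> (-46.22,28.81) [heading=163, draw]
Final: pos=(-46.22,28.81), heading=163, 7 segment(s) drawn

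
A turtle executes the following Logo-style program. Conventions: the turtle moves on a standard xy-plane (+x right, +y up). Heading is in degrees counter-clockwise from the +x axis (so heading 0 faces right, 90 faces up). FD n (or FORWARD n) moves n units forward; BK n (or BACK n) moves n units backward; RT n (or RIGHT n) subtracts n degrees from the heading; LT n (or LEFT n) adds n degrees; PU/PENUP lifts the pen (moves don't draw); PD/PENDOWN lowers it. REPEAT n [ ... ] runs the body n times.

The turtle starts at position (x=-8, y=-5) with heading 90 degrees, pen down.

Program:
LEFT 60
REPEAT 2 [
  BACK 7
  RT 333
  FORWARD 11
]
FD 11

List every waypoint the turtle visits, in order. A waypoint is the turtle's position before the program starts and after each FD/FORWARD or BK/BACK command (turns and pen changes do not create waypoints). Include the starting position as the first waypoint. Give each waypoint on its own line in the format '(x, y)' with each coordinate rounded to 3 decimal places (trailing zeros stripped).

Answer: (-8, -5)
(-1.938, -8.5)
(-12.923, -7.924)
(-5.932, -8.291)
(-15.981, -12.765)
(-26.03, -17.239)

Derivation:
Executing turtle program step by step:
Start: pos=(-8,-5), heading=90, pen down
LT 60: heading 90 -> 150
REPEAT 2 [
  -- iteration 1/2 --
  BK 7: (-8,-5) -> (-1.938,-8.5) [heading=150, draw]
  RT 333: heading 150 -> 177
  FD 11: (-1.938,-8.5) -> (-12.923,-7.924) [heading=177, draw]
  -- iteration 2/2 --
  BK 7: (-12.923,-7.924) -> (-5.932,-8.291) [heading=177, draw]
  RT 333: heading 177 -> 204
  FD 11: (-5.932,-8.291) -> (-15.981,-12.765) [heading=204, draw]
]
FD 11: (-15.981,-12.765) -> (-26.03,-17.239) [heading=204, draw]
Final: pos=(-26.03,-17.239), heading=204, 5 segment(s) drawn
Waypoints (6 total):
(-8, -5)
(-1.938, -8.5)
(-12.923, -7.924)
(-5.932, -8.291)
(-15.981, -12.765)
(-26.03, -17.239)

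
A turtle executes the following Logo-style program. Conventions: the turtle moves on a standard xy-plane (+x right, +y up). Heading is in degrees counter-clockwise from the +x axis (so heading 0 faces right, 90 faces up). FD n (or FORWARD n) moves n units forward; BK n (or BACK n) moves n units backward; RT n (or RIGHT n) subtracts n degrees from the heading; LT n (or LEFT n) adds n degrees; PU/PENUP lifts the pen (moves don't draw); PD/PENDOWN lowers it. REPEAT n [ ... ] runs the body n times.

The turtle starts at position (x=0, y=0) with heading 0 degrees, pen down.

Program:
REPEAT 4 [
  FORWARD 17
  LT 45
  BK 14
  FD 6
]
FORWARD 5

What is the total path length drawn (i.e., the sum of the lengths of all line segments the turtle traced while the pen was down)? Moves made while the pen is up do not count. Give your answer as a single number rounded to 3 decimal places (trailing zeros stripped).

Executing turtle program step by step:
Start: pos=(0,0), heading=0, pen down
REPEAT 4 [
  -- iteration 1/4 --
  FD 17: (0,0) -> (17,0) [heading=0, draw]
  LT 45: heading 0 -> 45
  BK 14: (17,0) -> (7.101,-9.899) [heading=45, draw]
  FD 6: (7.101,-9.899) -> (11.343,-5.657) [heading=45, draw]
  -- iteration 2/4 --
  FD 17: (11.343,-5.657) -> (23.364,6.364) [heading=45, draw]
  LT 45: heading 45 -> 90
  BK 14: (23.364,6.364) -> (23.364,-7.636) [heading=90, draw]
  FD 6: (23.364,-7.636) -> (23.364,-1.636) [heading=90, draw]
  -- iteration 3/4 --
  FD 17: (23.364,-1.636) -> (23.364,15.364) [heading=90, draw]
  LT 45: heading 90 -> 135
  BK 14: (23.364,15.364) -> (33.263,5.464) [heading=135, draw]
  FD 6: (33.263,5.464) -> (29.021,9.707) [heading=135, draw]
  -- iteration 4/4 --
  FD 17: (29.021,9.707) -> (17,21.728) [heading=135, draw]
  LT 45: heading 135 -> 180
  BK 14: (17,21.728) -> (31,21.728) [heading=180, draw]
  FD 6: (31,21.728) -> (25,21.728) [heading=180, draw]
]
FD 5: (25,21.728) -> (20,21.728) [heading=180, draw]
Final: pos=(20,21.728), heading=180, 13 segment(s) drawn

Segment lengths:
  seg 1: (0,0) -> (17,0), length = 17
  seg 2: (17,0) -> (7.101,-9.899), length = 14
  seg 3: (7.101,-9.899) -> (11.343,-5.657), length = 6
  seg 4: (11.343,-5.657) -> (23.364,6.364), length = 17
  seg 5: (23.364,6.364) -> (23.364,-7.636), length = 14
  seg 6: (23.364,-7.636) -> (23.364,-1.636), length = 6
  seg 7: (23.364,-1.636) -> (23.364,15.364), length = 17
  seg 8: (23.364,15.364) -> (33.263,5.464), length = 14
  seg 9: (33.263,5.464) -> (29.021,9.707), length = 6
  seg 10: (29.021,9.707) -> (17,21.728), length = 17
  seg 11: (17,21.728) -> (31,21.728), length = 14
  seg 12: (31,21.728) -> (25,21.728), length = 6
  seg 13: (25,21.728) -> (20,21.728), length = 5
Total = 153

Answer: 153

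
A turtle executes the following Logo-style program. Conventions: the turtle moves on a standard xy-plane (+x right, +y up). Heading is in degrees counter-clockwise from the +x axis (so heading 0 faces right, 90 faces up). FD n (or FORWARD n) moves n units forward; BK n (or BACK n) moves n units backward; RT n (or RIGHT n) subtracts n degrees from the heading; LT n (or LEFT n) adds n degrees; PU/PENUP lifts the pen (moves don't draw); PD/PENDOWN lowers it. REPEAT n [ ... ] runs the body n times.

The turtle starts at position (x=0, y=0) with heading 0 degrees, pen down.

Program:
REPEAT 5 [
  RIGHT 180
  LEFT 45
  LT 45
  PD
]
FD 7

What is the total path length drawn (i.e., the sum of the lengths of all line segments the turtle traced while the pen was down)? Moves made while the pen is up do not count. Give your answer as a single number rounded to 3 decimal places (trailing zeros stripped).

Executing turtle program step by step:
Start: pos=(0,0), heading=0, pen down
REPEAT 5 [
  -- iteration 1/5 --
  RT 180: heading 0 -> 180
  LT 45: heading 180 -> 225
  LT 45: heading 225 -> 270
  PD: pen down
  -- iteration 2/5 --
  RT 180: heading 270 -> 90
  LT 45: heading 90 -> 135
  LT 45: heading 135 -> 180
  PD: pen down
  -- iteration 3/5 --
  RT 180: heading 180 -> 0
  LT 45: heading 0 -> 45
  LT 45: heading 45 -> 90
  PD: pen down
  -- iteration 4/5 --
  RT 180: heading 90 -> 270
  LT 45: heading 270 -> 315
  LT 45: heading 315 -> 0
  PD: pen down
  -- iteration 5/5 --
  RT 180: heading 0 -> 180
  LT 45: heading 180 -> 225
  LT 45: heading 225 -> 270
  PD: pen down
]
FD 7: (0,0) -> (0,-7) [heading=270, draw]
Final: pos=(0,-7), heading=270, 1 segment(s) drawn

Segment lengths:
  seg 1: (0,0) -> (0,-7), length = 7
Total = 7

Answer: 7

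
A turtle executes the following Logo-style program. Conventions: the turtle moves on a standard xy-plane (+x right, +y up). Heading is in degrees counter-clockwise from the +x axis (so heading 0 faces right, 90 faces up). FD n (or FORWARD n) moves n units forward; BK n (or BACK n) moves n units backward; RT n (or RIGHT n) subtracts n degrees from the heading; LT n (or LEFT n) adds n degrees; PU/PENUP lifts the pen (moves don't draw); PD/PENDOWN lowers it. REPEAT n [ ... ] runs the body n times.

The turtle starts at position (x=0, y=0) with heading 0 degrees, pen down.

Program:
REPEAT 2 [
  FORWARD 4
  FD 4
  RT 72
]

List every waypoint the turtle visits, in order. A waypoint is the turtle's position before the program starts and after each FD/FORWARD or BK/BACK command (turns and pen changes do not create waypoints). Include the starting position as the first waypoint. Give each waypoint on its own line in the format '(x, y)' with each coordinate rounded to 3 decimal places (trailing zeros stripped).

Answer: (0, 0)
(4, 0)
(8, 0)
(9.236, -3.804)
(10.472, -7.608)

Derivation:
Executing turtle program step by step:
Start: pos=(0,0), heading=0, pen down
REPEAT 2 [
  -- iteration 1/2 --
  FD 4: (0,0) -> (4,0) [heading=0, draw]
  FD 4: (4,0) -> (8,0) [heading=0, draw]
  RT 72: heading 0 -> 288
  -- iteration 2/2 --
  FD 4: (8,0) -> (9.236,-3.804) [heading=288, draw]
  FD 4: (9.236,-3.804) -> (10.472,-7.608) [heading=288, draw]
  RT 72: heading 288 -> 216
]
Final: pos=(10.472,-7.608), heading=216, 4 segment(s) drawn
Waypoints (5 total):
(0, 0)
(4, 0)
(8, 0)
(9.236, -3.804)
(10.472, -7.608)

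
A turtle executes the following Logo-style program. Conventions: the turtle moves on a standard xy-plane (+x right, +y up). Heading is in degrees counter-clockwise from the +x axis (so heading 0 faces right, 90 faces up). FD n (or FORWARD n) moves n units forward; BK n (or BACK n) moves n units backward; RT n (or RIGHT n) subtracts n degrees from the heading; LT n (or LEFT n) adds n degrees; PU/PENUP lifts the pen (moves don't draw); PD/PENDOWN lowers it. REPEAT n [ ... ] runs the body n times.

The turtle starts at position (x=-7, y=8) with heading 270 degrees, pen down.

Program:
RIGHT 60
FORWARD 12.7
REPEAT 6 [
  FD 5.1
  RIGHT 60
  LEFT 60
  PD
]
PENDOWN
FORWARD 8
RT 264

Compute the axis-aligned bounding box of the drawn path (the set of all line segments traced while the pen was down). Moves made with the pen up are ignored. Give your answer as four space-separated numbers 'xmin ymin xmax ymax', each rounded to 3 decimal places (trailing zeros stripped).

Executing turtle program step by step:
Start: pos=(-7,8), heading=270, pen down
RT 60: heading 270 -> 210
FD 12.7: (-7,8) -> (-17.999,1.65) [heading=210, draw]
REPEAT 6 [
  -- iteration 1/6 --
  FD 5.1: (-17.999,1.65) -> (-22.415,-0.9) [heading=210, draw]
  RT 60: heading 210 -> 150
  LT 60: heading 150 -> 210
  PD: pen down
  -- iteration 2/6 --
  FD 5.1: (-22.415,-0.9) -> (-26.832,-3.45) [heading=210, draw]
  RT 60: heading 210 -> 150
  LT 60: heading 150 -> 210
  PD: pen down
  -- iteration 3/6 --
  FD 5.1: (-26.832,-3.45) -> (-31.249,-6) [heading=210, draw]
  RT 60: heading 210 -> 150
  LT 60: heading 150 -> 210
  PD: pen down
  -- iteration 4/6 --
  FD 5.1: (-31.249,-6) -> (-35.665,-8.55) [heading=210, draw]
  RT 60: heading 210 -> 150
  LT 60: heading 150 -> 210
  PD: pen down
  -- iteration 5/6 --
  FD 5.1: (-35.665,-8.55) -> (-40.082,-11.1) [heading=210, draw]
  RT 60: heading 210 -> 150
  LT 60: heading 150 -> 210
  PD: pen down
  -- iteration 6/6 --
  FD 5.1: (-40.082,-11.1) -> (-44.499,-13.65) [heading=210, draw]
  RT 60: heading 210 -> 150
  LT 60: heading 150 -> 210
  PD: pen down
]
PD: pen down
FD 8: (-44.499,-13.65) -> (-51.427,-17.65) [heading=210, draw]
RT 264: heading 210 -> 306
Final: pos=(-51.427,-17.65), heading=306, 8 segment(s) drawn

Segment endpoints: x in {-51.427, -44.499, -40.082, -35.665, -31.249, -26.832, -22.415, -17.999, -7}, y in {-17.65, -13.65, -11.1, -8.55, -6, -3.45, -0.9, 1.65, 8}
xmin=-51.427, ymin=-17.65, xmax=-7, ymax=8

Answer: -51.427 -17.65 -7 8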